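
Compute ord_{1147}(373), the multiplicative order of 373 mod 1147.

18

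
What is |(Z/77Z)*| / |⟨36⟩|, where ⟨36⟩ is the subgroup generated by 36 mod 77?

12

ord(36) | φ(77) = φ(7·11) = (7−1)·(11−1) = 6·10 = 60 = 2^2 · 3 · 5.
Divisors of 60: 1, 2, 3, 4, 5, 6, 10, 12, 15, 20, 30, 60.
Evaluate successive powers at the divisors of 60:
36^1 ≡ 36
36^2 ≡ 64
36^3 ≡ 71
36^4 ≡ 15
36^5 ≡ 1
The order of 36 is 5, so the subgroup it generates has 5 elements.
Index = |(Z/77Z)^×| / |⟨36⟩| = 60 / 5 = 12.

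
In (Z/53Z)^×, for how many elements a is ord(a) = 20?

φ(53) = 53 − 1 = 52 = 2^2 · 13.
In a cyclic group of order 52, there are φ(d) elements of order d for each divisor d of 52, and zero for non-divisors.
20 does not divide 52, so no element of (Z/53Z)^× has order 20.

0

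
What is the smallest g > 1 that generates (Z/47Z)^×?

5

φ(47) = 47 − 1 = 46 = 2 · 23.
Test candidates g = 2, 3, … against the prime factors q ∈ {2, 23} of φ(47): g is a generator iff g^(46/q) ≢ 1 for every such q.
g = 2: 2^23 ≡ 1 — hits 1, so not a primitive root.
g = 3: 3^23 ≡ 1 — hits 1, so not a primitive root.
g = 4: 4^23 ≡ 1 — hits 1, so not a primitive root.
g = 5: 5^23 ≡ 46; 5^2 ≡ 25 — none is 1, so 5 is a primitive root.
Hence the least primitive root of 47 is 5.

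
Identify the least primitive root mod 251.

6

φ(251) = 251 − 1 = 250 = 2 · 5^3.
Test candidates g = 2, 3, … against the prime factors q ∈ {2, 5} of φ(251): g is a generator iff g^(250/q) ≢ 1 for every such q.
g = 2: 2^125 ≡ 250; 2^50 ≡ 1 — hits 1, so not a primitive root.
g = 3: 3^125 ≡ 1 — hits 1, so not a primitive root.
g = 4: 4^125 ≡ 1 — hits 1, so not a primitive root.
g = 5: 5^125 ≡ 1 — hits 1, so not a primitive root.
g = 6: 6^125 ≡ 250; 6^50 ≡ 219 — none is 1, so 6 is a primitive root.
So 6 is the smallest generator of (Z/251Z)^×.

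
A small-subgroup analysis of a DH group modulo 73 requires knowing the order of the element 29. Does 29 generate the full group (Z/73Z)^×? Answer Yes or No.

Yes

φ(73) = 73 − 1 = 72 = 2^3 · 3^2.
It suffices to check that the order of 29 is not a proper divisor of 72: compute 29^(72/q) for q ∈ {2, 3}.
29^36 ≡ 72 (mod 73)  [q = 2: ≢ 1 ✓]
29^24 ≡ 64 (mod 73)  [q = 3: ≢ 1 ✓]
None equal 1, so ord_73(29) = 72: 29 is a primitive root.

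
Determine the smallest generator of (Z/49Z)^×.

φ(49) = φ(7^2) = 7·(7−1) = 42 = 2 · 3 · 7.
Test candidates g = 2, 3, … against the prime factors q ∈ {2, 3, 7} of φ(49): g is a generator iff g^(42/q) ≢ 1 for every such q.
g = 2: 2^21 ≡ 1 — hits 1, so not a primitive root.
g = 3: 3^21 ≡ 48; 3^14 ≡ 30; 3^6 ≡ 43 — none is 1, so 3 is a primitive root.
The smallest primitive root modulo 49 is 3.

3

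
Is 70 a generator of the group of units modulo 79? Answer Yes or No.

φ(79) = 79 − 1 = 78 = 2 · 3 · 13.
It suffices to check that the order of 70 is not a proper divisor of 78: compute 70^(78/q) for q ∈ {2, 3, 13}.
70^39 ≡ 78 (mod 79)  [q = 2: ≢ 1 ✓]
70^26 ≡ 55 (mod 79)  [q = 3: ≢ 1 ✓]
70^6 ≡ 8 (mod 79)  [q = 13: ≢ 1 ✓]
Every test exponent gives a nontrivial residue, hence 70 generates the full group.

Yes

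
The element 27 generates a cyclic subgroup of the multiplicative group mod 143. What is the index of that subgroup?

The order of 27 must divide φ(143) = φ(11·13) = (11−1)·(13−1) = 10·12 = 120 = 2^3 · 3 · 5.
Divisors of 120: 1, 2, 3, 4, 5, 6, 8, 10, 12, 15, 20, 24, 30, 40, 60, 120.
Compute 27^d (mod 143) for the divisors d until we hit 1:
27^1 ≡ 27
27^2 ≡ 14
27^3 ≡ 92
27^4 ≡ 53
27^5 ≡ 1
Thus |⟨27⟩| = ord(27) = 5.
Index = |(Z/143Z)^×| / |⟨27⟩| = 120 / 5 = 24.

24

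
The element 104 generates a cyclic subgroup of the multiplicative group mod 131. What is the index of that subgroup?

1

By Lagrange's theorem, ord_131(104) divides φ(131) = 131 − 1 = 130 = 2 · 5 · 13.
Divisors of 130: 1, 2, 5, 10, 13, 26, 65, 130.
Compute 104^d (mod 131) for the divisors d until we hit 1:
104^1 ≡ 104
104^2 ≡ 74
104^5 ≡ 47
104^10 ≡ 113
104^13 ≡ 70
104^26 ≡ 53
104^65 ≡ 130
104^130 ≡ 1
Thus |⟨104⟩| = ord(104) = 130.
Index = |(Z/131Z)^×| / |⟨104⟩| = 130 / 130 = 1.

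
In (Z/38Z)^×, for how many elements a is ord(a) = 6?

2

φ(38) = φ(2)·φ(19) = 1·18 = 18 = 2 · 3^2.
In a cyclic group of order 18, there are φ(d) elements of order d for each divisor d of 18, and zero for non-divisors.
6 = 2 · 3 divides 18, and φ(6) = 2.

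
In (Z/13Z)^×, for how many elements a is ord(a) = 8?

φ(13) = 13 − 1 = 12 = 2^2 · 3.
In a cyclic group of order 12, there are φ(d) elements of order d for each divisor d of 12, and zero for non-divisors.
8 does not divide 12, so no element of (Z/13Z)^× has order 8.

0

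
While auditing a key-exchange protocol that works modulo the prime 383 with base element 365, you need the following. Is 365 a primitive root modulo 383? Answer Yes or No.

Yes

φ(383) = 383 − 1 = 382 = 2 · 191.
Test 365^(382/q) mod 383 for each prime factor q of 382:
365^191 ≡ 382 (mod 383)  [q = 2: ≢ 1 ✓]
365^2 ≡ 324 (mod 383)  [q = 191: ≢ 1 ✓]
Every test exponent gives a nontrivial residue, hence 365 generates the full group.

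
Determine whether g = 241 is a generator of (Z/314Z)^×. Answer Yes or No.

Yes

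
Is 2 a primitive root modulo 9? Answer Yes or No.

φ(9) = φ(3^2) = 3·(3−1) = 6 = 2 · 3.
Test 2^(6/q) mod 9 for each prime factor q of 6:
2^3 ≡ 8 (mod 9)  [q = 2: ≢ 1 ✓]
2^2 ≡ 4 (mod 9)  [q = 3: ≢ 1 ✓]
None equal 1, so ord_9(2) = 6: 2 is a primitive root.

Yes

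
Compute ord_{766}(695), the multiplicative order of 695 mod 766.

382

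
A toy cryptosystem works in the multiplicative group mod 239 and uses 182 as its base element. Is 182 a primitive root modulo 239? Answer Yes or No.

φ(239) = 239 − 1 = 238 = 2 · 7 · 17.
It suffices to check that the order of 182 is not a proper divisor of 238: compute 182^(238/q) for q ∈ {2, 7, 17}.
182^119 ≡ 1 (mod 239)  [q = 2: ≡ 1 ✗]
182^34 ≡ 100 (mod 239)  [q = 7: ≢ 1 ✓]
182^14 ≡ 75 (mod 239)  [q = 17: ≢ 1 ✓]
The check at q = 2 fails, so 182 generates a proper subgroup.

No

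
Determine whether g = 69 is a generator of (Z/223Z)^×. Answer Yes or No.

φ(223) = 223 − 1 = 222 = 2 · 3 · 37.
An element g generates (Z/223Z)^× iff g^(222/q) ≢ 1 (mod 223) for each prime q ∈ {2, 3, 37}.
69^111 ≡ 1 (mod 223)  [q = 2: ≡ 1 ✗]
69^74 ≡ 39 (mod 223)  [q = 3: ≢ 1 ✓]
69^6 ≡ 8 (mod 223)  [q = 37: ≢ 1 ✓]
Since 69^111 ≡ 1, the order of 69 divides 111 < 222, so 69 is not a primitive root.

No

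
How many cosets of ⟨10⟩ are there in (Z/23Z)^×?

1

By Lagrange's theorem, ord_23(10) divides φ(23) = 23 − 1 = 22 = 2 · 11.
Divisors of 22: 1, 2, 11, 22.
Compute 10^d (mod 23) for the divisors d until we hit 1:
10^1 ≡ 10
10^2 ≡ 8
10^11 ≡ 22
10^22 ≡ 1
Thus |⟨10⟩| = ord(10) = 22.
[(Z/23Z)^× : ⟨10⟩] = 22/22 = 1.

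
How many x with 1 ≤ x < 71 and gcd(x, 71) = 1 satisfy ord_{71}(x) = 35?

φ(71) = 71 − 1 = 70 = 2 · 5 · 7.
In a cyclic group of order 70, there are φ(d) elements of order d for each divisor d of 70, and zero for non-divisors.
35 = 5 · 7 divides 70, and φ(35) = 24.

24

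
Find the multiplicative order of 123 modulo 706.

352

Since 123 ∈ (Z/706Z)^×, its order divides φ(706) = φ(2)·φ(353) = 1·352 = 352 = 2^5 · 11.
Divisors of 352: 1, 2, 4, 8, 11, 16, 22, 32, 44, 88, 176, 352.
Compute 123^d (mod 706) for the divisors d until we hit 1:
123^1 ≡ 123
123^2 ≡ 303
123^4 ≡ 29
123^8 ≡ 135
123^11 ≡ 359
123^16 ≡ 575
123^22 ≡ 389
123^32 ≡ 217
123^44 ≡ 237
123^88 ≡ 395
123^176 ≡ 705
123^352 ≡ 1
Therefore the multiplicative order of 123 modulo 706 is 352.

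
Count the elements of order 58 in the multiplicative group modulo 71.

φ(71) = 71 − 1 = 70 = 2 · 5 · 7.
Since (Z/71Z)^× is cyclic of order 70, the number of elements of order d is φ(d) when d | 70 and 0 otherwise.
Here 70 is not a multiple of 58, so there are no elements of order 58.

0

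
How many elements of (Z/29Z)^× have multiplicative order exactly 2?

1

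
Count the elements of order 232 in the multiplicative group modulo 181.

0

φ(181) = 181 − 1 = 180 = 2^2 · 3^2 · 5.
In a cyclic group of order 180, there are φ(d) elements of order d for each divisor d of 180, and zero for non-divisors.
232 does not divide 180, so no element of (Z/181Z)^× has order 232.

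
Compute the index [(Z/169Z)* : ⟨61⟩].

4

The order of 61 must divide φ(169) = φ(13^2) = 13·(13−1) = 156 = 2^2 · 3 · 13.
Divisors of 156: 1, 2, 3, 4, 6, 12, 13, 26, 39, 52, 78, 156.
Evaluate successive powers at the divisors of 156:
61^1 ≡ 61 (mod 169)
61^2 ≡ 3 (mod 169)
61^3 ≡ 14 (mod 169)
61^4 ≡ 9 (mod 169)
61^6 ≡ 27 (mod 169)
61^12 ≡ 53 (mod 169)
61^13 ≡ 22 (mod 169)
61^26 ≡ 146 (mod 169)
61^39 ≡ 1 (mod 169) ✓
Thus |⟨61⟩| = ord(61) = 39.
The index is φ(169) / ord(61) = 156 / 39 = 4.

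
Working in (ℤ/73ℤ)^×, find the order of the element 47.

By Lagrange's theorem, ord_73(47) divides φ(73) = 73 − 1 = 72 = 2^3 · 3^2.
Divisors of 72: 1, 2, 3, 4, 6, 8, 9, 12, 18, 24, 36, 72.
Check 47^d mod 73 for each divisor in increasing order:
47^1 ≡ 47
47^2 ≡ 19
47^3 ≡ 17
47^4 ≡ 69
47^6 ≡ 70
47^8 ≡ 16
47^9 ≡ 22
47^12 ≡ 9
47^18 ≡ 46
47^24 ≡ 8
47^36 ≡ 72
47^72 ≡ 1
Hence ord(47) = 72.

72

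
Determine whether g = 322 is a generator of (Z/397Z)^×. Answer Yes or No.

φ(397) = 397 − 1 = 396 = 2^2 · 3^2 · 11.
It suffices to check that the order of 322 is not a proper divisor of 396: compute 322^(396/q) for q ∈ {2, 3, 11}.
322^198 ≡ 1 (mod 397)  [q = 2: ≡ 1 ✗]
322^132 ≡ 362 (mod 397)  [q = 3: ≢ 1 ✓]
322^36 ≡ 393 (mod 397)  [q = 11: ≢ 1 ✓]
The check at q = 2 fails, so 322 generates a proper subgroup.

No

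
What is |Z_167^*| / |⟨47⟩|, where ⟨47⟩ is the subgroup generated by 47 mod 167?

2

Since 47 ∈ (Z/167Z)^×, its order divides φ(167) = 167 − 1 = 166 = 2 · 83.
Divisors of 166: 1, 2, 83, 166.
Compute 47^d (mod 167) for the divisors d until we hit 1:
47^1 ≡ 47 (mod 167)
47^2 ≡ 38 (mod 167)
47^83 ≡ 1 (mod 167) ✓
The order of 47 is 83, so the subgroup it generates has 83 elements.
The index is φ(167) / ord(47) = 166 / 83 = 2.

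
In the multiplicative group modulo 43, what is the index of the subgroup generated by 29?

1

ord(29) | φ(43) = 43 − 1 = 42 = 2 · 3 · 7.
Divisors of 42: 1, 2, 3, 6, 7, 14, 21, 42.
Evaluate successive powers at the divisors of 42:
29^1 ≡ 29 (mod 43)
29^2 ≡ 24 (mod 43)
29^3 ≡ 8 (mod 43)
29^6 ≡ 21 (mod 43)
29^7 ≡ 7 (mod 43)
29^14 ≡ 6 (mod 43)
29^21 ≡ 42 (mod 43)
29^42 ≡ 1 (mod 43) ✓
So ord_43(29) = 42, hence |⟨29⟩| = 42.
[(Z/43Z)^× : ⟨29⟩] = 42/42 = 1.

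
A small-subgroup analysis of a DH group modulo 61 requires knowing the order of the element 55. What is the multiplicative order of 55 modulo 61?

The order of 55 must divide φ(61) = 61 − 1 = 60 = 2^2 · 3 · 5.
Divisors of 60: 1, 2, 3, 4, 5, 6, 10, 12, 15, 20, 30, 60.
Compute 55^d (mod 61) for the divisors d until we hit 1:
55^1 ≡ 55 (mod 61)
55^2 ≡ 36 (mod 61)
55^3 ≡ 28 (mod 61)
55^4 ≡ 15 (mod 61)
55^5 ≡ 32 (mod 61)
55^6 ≡ 52 (mod 61)
55^10 ≡ 48 (mod 61)
55^12 ≡ 20 (mod 61)
55^15 ≡ 11 (mod 61)
55^20 ≡ 47 (mod 61)
55^30 ≡ 60 (mod 61)
55^60 ≡ 1 (mod 61) ✓
The smallest such exponent is 60, so the order of 55 is 60.

60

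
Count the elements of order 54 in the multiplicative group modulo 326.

φ(326) = φ(2)·φ(163) = 1·162 = 162 = 2 · 3^4.
Since (Z/326Z)^× is cyclic of order 162, the number of elements of order d is φ(d) when d | 162 and 0 otherwise.
54 = 2 · 3^3 divides 162, and φ(54) = 18.

18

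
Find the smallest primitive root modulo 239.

7

φ(239) = 239 − 1 = 238 = 2 · 7 · 17.
g is a primitive root iff g^(238/q) ≢ 1 (mod 239) for each prime q ∈ {2, 7, 17}.
g = 2: 2^119 ≡ 1 — hits 1, so not a primitive root.
g = 3: 3^119 ≡ 1 — hits 1, so not a primitive root.
g = 4: 4^119 ≡ 1 — hits 1, so not a primitive root.
g = 5: 5^119 ≡ 1 — hits 1, so not a primitive root.
g = 6: 6^119 ≡ 1 — hits 1, so not a primitive root.
g = 7: 7^119 ≡ 238; 7^34 ≡ 24; 7^14 ≡ 211 — none is 1, so 7 is a primitive root.
So 7 is the smallest generator of (Z/239Z)^×.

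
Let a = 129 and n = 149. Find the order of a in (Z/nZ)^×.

ord(129) | φ(149) = 149 − 1 = 148 = 2^2 · 37.
Divisors of 148: 1, 2, 4, 37, 74, 148.
Check 129^d mod 149 for each divisor in increasing order:
129^1 ≡ 129 (mod 149)
129^2 ≡ 102 (mod 149)
129^4 ≡ 123 (mod 149)
129^37 ≡ 1 (mod 149) ✓
Therefore the multiplicative order of 129 modulo 149 is 37.

37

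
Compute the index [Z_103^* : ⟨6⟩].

Since 6 ∈ (Z/103Z)^×, its order divides φ(103) = 103 − 1 = 102 = 2 · 3 · 17.
Divisors of 102: 1, 2, 3, 6, 17, 34, 51, 102.
Compute 6^d (mod 103) for the divisors d until we hit 1:
6^1 ≡ 6 (mod 103)
6^2 ≡ 36 (mod 103)
6^3 ≡ 10 (mod 103)
6^6 ≡ 100 (mod 103)
6^17 ≡ 47 (mod 103)
6^34 ≡ 46 (mod 103)
6^51 ≡ 102 (mod 103)
6^102 ≡ 1 (mod 103) ✓
So ord_103(6) = 102, hence |⟨6⟩| = 102.
Index = |(Z/103Z)^×| / |⟨6⟩| = 102 / 102 = 1.

1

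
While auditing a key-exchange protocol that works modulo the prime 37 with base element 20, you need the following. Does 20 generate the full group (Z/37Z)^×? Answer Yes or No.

Yes

φ(37) = 37 − 1 = 36 = 2^2 · 3^2.
20 is a primitive root mod 37 iff 20^(φ(37)/q) ≢ 1 for every prime q | φ(37), i.e. q ∈ {2, 3}.
20^18 ≡ 36 (mod 37)  [q = 2: ≢ 1 ✓]
20^12 ≡ 26 (mod 37)  [q = 3: ≢ 1 ✓]
Every test exponent gives a nontrivial residue, hence 20 generates the full group.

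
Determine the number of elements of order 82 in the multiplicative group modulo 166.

φ(166) = φ(2)·φ(83) = 1·82 = 82 = 2 · 41.
Since (Z/166Z)^× is cyclic of order 82, the number of elements of order d is φ(d) when d | 82 and 0 otherwise.
82 = 2 · 41 divides 82, and φ(82) = 40.

40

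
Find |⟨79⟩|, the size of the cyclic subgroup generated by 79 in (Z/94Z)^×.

23

Since 79 ∈ (Z/94Z)^×, its order divides φ(94) = φ(2)·φ(47) = 1·46 = 46 = 2 · 23.
Divisors of 46: 1, 2, 23, 46.
Compute 79^d (mod 94) for the divisors d until we hit 1:
79^1 ≡ 79
79^2 ≡ 37
79^23 ≡ 1
Hence ord(79) = 23.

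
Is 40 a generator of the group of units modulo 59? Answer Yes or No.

φ(59) = 59 − 1 = 58 = 2 · 29.
It suffices to check that the order of 40 is not a proper divisor of 58: compute 40^(58/q) for q ∈ {2, 29}.
40^29 ≡ 58 (mod 59)  [q = 2: ≢ 1 ✓]
40^2 ≡ 7 (mod 59)  [q = 29: ≢ 1 ✓]
All checks pass, so 40 has order 58 and is a primitive root modulo 59.

Yes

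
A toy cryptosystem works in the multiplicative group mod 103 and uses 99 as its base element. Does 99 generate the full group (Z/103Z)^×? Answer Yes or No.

Yes

φ(103) = 103 − 1 = 102 = 2 · 3 · 17.
Test 99^(102/q) mod 103 for each prime factor q of 102:
99^51 ≡ 102 (mod 103)  [q = 2: ≢ 1 ✓]
99^34 ≡ 56 (mod 103)  [q = 3: ≢ 1 ✓]
99^6 ≡ 79 (mod 103)  [q = 17: ≢ 1 ✓]
Every test exponent gives a nontrivial residue, hence 99 generates the full group.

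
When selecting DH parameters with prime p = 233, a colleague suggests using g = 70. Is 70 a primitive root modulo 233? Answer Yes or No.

φ(233) = 233 − 1 = 232 = 2^3 · 29.
An element g generates (Z/233Z)^× iff g^(232/q) ≢ 1 (mod 233) for each prime q ∈ {2, 29}.
70^116 ≡ 232 (mod 233)  [q = 2: ≢ 1 ✓]
70^8 ≡ 71 (mod 233)  [q = 29: ≢ 1 ✓]
All checks pass, so 70 has order 232 and is a primitive root modulo 233.

Yes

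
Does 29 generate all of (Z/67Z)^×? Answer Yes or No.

φ(67) = 67 − 1 = 66 = 2 · 3 · 11.
It suffices to check that the order of 29 is not a proper divisor of 66: compute 29^(66/q) for q ∈ {2, 3, 11}.
29^33 ≡ 1 (mod 67)  [q = 2: ≡ 1 ✗]
29^22 ≡ 29 (mod 67)  [q = 3: ≢ 1 ✓]
29^6 ≡ 1 (mod 67)  [q = 11: ≡ 1 ✗]
The check at q = 2 fails, so 29 generates a proper subgroup.

No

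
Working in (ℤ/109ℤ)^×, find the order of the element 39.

108

By Lagrange's theorem, ord_109(39) divides φ(109) = 109 − 1 = 108 = 2^2 · 3^3.
Divisors of 108: 1, 2, 3, 4, 6, 9, 12, 18, 27, 36, 54, 108.
Evaluate successive powers at the divisors of 108:
39^1 ≡ 39 (mod 109)
39^2 ≡ 104 (mod 109)
39^3 ≡ 23 (mod 109)
39^4 ≡ 25 (mod 109)
39^6 ≡ 93 (mod 109)
39^9 ≡ 68 (mod 109)
39^12 ≡ 38 (mod 109)
39^18 ≡ 46 (mod 109)
39^27 ≡ 76 (mod 109)
39^36 ≡ 45 (mod 109)
39^54 ≡ 108 (mod 109)
39^108 ≡ 1 (mod 109) ✓
Therefore the multiplicative order of 39 modulo 109 is 108.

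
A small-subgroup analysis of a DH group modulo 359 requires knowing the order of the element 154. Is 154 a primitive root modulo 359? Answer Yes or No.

Yes

φ(359) = 359 − 1 = 358 = 2 · 179.
154 is a primitive root mod 359 iff 154^(φ(359)/q) ≢ 1 for every prime q | φ(359), i.e. q ∈ {2, 179}.
154^179 ≡ 358 (mod 359)  [q = 2: ≢ 1 ✓]
154^2 ≡ 22 (mod 359)  [q = 179: ≢ 1 ✓]
Every test exponent gives a nontrivial residue, hence 154 generates the full group.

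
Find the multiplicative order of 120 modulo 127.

63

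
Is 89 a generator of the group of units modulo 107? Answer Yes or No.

φ(107) = 107 − 1 = 106 = 2 · 53.
An element g generates (Z/107Z)^× iff g^(106/q) ≢ 1 (mod 107) for each prime q ∈ {2, 53}.
89^53 ≡ 1 (mod 107)  [q = 2: ≡ 1 ✗]
89^2 ≡ 3 (mod 107)  [q = 53: ≢ 1 ✓]
Since 89^53 ≡ 1, the order of 89 divides 53 < 106, so 89 is not a primitive root.

No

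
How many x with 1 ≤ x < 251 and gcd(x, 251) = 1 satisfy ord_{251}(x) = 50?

φ(251) = 251 − 1 = 250 = 2 · 5^3.
Since (Z/251Z)^× is cyclic of order 250, the number of elements of order d is φ(d) when d | 250 and 0 otherwise.
50 = 2 · 5^2 divides 250, and φ(50) = 20.

20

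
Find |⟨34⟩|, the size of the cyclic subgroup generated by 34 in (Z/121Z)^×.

By Lagrange's theorem, ord_121(34) divides φ(121) = φ(11^2) = 11·(11−1) = 110 = 2 · 5 · 11.
Divisors of 110: 1, 2, 5, 10, 11, 22, 55, 110.
Test each divisor d:
34^1 ≡ 34
34^2 ≡ 67
34^5 ≡ 45
34^10 ≡ 89
34^11 ≡ 1
Hence ord(34) = 11.

11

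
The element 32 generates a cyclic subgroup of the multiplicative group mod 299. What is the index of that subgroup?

2

By Lagrange's theorem, ord_299(32) divides φ(299) = φ(13·23) = (13−1)·(23−1) = 12·22 = 264 = 2^3 · 3 · 11.
Divisors of 264: 1, 2, 3, 4, 6, 8, 11, 12, 22, 24, 33, 44, 66, 88, 132, 264.
Check 32^d mod 299 for each divisor in increasing order:
32^1 ≡ 32 (mod 299)
32^2 ≡ 127 (mod 299)
32^3 ≡ 177 (mod 299)
32^4 ≡ 282 (mod 299)
32^6 ≡ 233 (mod 299)
32^8 ≡ 289 (mod 299)
32^11 ≡ 24 (mod 299)
32^12 ≡ 170 (mod 299)
32^22 ≡ 277 (mod 299)
32^24 ≡ 196 (mod 299)
32^33 ≡ 70 (mod 299)
32^44 ≡ 185 (mod 299)
32^66 ≡ 116 (mod 299)
32^88 ≡ 139 (mod 299)
32^132 ≡ 1 (mod 299) ✓
So ord_299(32) = 132, hence |⟨32⟩| = 132.
The index is φ(299) / ord(32) = 264 / 132 = 2.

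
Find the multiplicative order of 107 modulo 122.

30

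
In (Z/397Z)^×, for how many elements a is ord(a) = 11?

10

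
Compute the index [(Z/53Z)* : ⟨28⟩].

4

Since 28 ∈ (Z/53Z)^×, its order divides φ(53) = 53 − 1 = 52 = 2^2 · 13.
Divisors of 52: 1, 2, 4, 13, 26, 52.
Compute 28^d (mod 53) for the divisors d until we hit 1:
28^1 ≡ 28 (mod 53)
28^2 ≡ 42 (mod 53)
28^4 ≡ 15 (mod 53)
28^13 ≡ 1 (mod 53) ✓
So ord_53(28) = 13, hence |⟨28⟩| = 13.
[(Z/53Z)^× : ⟨28⟩] = 52/13 = 4.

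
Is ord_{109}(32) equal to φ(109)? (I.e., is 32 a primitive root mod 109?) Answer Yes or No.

φ(109) = 109 − 1 = 108 = 2^2 · 3^3.
Test 32^(108/q) mod 109 for each prime factor q of 108:
32^54 ≡ 108 (mod 109)  [q = 2: ≢ 1 ✓]
32^36 ≡ 1 (mod 109)  [q = 3: ≡ 1 ✗]
Since 32^36 ≡ 1, the order of 32 divides 36 < 108, so 32 is not a primitive root.

No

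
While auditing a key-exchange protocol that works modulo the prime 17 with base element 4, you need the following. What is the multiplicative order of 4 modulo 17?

4

The order of 4 must divide φ(17) = 17 − 1 = 16 = 2^4.
Divisors of 16: 1, 2, 4, 8, 16.
Compute 4^d (mod 17) for the divisors d until we hit 1:
4^1 ≡ 4
4^2 ≡ 16
4^4 ≡ 1
Therefore the multiplicative order of 4 modulo 17 is 4.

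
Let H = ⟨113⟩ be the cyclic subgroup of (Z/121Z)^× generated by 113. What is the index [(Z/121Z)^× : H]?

Since 113 ∈ (Z/121Z)^×, its order divides φ(121) = φ(11^2) = 11·(11−1) = 110 = 2 · 5 · 11.
Divisors of 110: 1, 2, 5, 10, 11, 22, 55, 110.
Evaluate successive powers at the divisors of 110:
113^1 ≡ 113 (mod 121)
113^2 ≡ 64 (mod 121)
113^5 ≡ 23 (mod 121)
113^10 ≡ 45 (mod 121)
113^11 ≡ 3 (mod 121)
113^22 ≡ 9 (mod 121)
113^55 ≡ 1 (mod 121) ✓
Thus |⟨113⟩| = ord(113) = 55.
The index is φ(121) / ord(113) = 110 / 55 = 2.

2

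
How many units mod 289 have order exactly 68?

32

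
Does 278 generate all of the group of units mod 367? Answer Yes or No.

φ(367) = 367 − 1 = 366 = 2 · 3 · 61.
It suffices to check that the order of 278 is not a proper divisor of 366: compute 278^(366/q) for q ∈ {2, 3, 61}.
278^183 ≡ 366 (mod 367)  [q = 2: ≢ 1 ✓]
278^122 ≡ 83 (mod 367)  [q = 3: ≢ 1 ✓]
278^6 ≡ 343 (mod 367)  [q = 61: ≢ 1 ✓]
Every test exponent gives a nontrivial residue, hence 278 generates the full group.

Yes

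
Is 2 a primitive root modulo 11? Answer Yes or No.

φ(11) = 11 − 1 = 10 = 2 · 5.
2 is a primitive root mod 11 iff 2^(φ(11)/q) ≢ 1 for every prime q | φ(11), i.e. q ∈ {2, 5}.
2^5 ≡ 10 (mod 11)  [q = 2: ≢ 1 ✓]
2^2 ≡ 4 (mod 11)  [q = 5: ≢ 1 ✓]
None equal 1, so ord_11(2) = 10: 2 is a primitive root.

Yes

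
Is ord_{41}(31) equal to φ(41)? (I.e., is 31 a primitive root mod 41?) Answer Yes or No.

No

φ(41) = 41 − 1 = 40 = 2^3 · 5.
Test 31^(40/q) mod 41 for each prime factor q of 40:
31^20 ≡ 1 (mod 41)  [q = 2: ≡ 1 ✗]
31^8 ≡ 16 (mod 41)  [q = 5: ≢ 1 ✓]
Since 31^20 ≡ 1, the order of 31 divides 20 < 40, so 31 is not a primitive root.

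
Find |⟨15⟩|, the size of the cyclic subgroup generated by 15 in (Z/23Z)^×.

22

ord(15) | φ(23) = 23 − 1 = 22 = 2 · 11.
Divisors of 22: 1, 2, 11, 22.
Check 15^d mod 23 for each divisor in increasing order:
15^1 ≡ 15 (mod 23)
15^2 ≡ 18 (mod 23)
15^11 ≡ 22 (mod 23)
15^22 ≡ 1 (mod 23) ✓
Therefore the multiplicative order of 15 modulo 23 is 22.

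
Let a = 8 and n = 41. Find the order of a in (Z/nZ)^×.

20

ord(8) | φ(41) = 41 − 1 = 40 = 2^3 · 5.
Divisors of 40: 1, 2, 4, 5, 8, 10, 20, 40.
Check 8^d mod 41 for each divisor in increasing order:
8^1 ≡ 8
8^2 ≡ 23
8^4 ≡ 37
8^5 ≡ 9
8^8 ≡ 16
8^10 ≡ 40
8^20 ≡ 1
So ord_41(8) = 20.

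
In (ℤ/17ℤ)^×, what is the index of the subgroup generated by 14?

Since 14 ∈ (Z/17Z)^×, its order divides φ(17) = 17 − 1 = 16 = 2^4.
Divisors of 16: 1, 2, 4, 8, 16.
Check 14^d mod 17 for each divisor in increasing order:
14^1 ≡ 14 (mod 17)
14^2 ≡ 9 (mod 17)
14^4 ≡ 13 (mod 17)
14^8 ≡ 16 (mod 17)
14^16 ≡ 1 (mod 17) ✓
So ord_17(14) = 16, hence |⟨14⟩| = 16.
[(Z/17Z)^× : ⟨14⟩] = 16/16 = 1.

1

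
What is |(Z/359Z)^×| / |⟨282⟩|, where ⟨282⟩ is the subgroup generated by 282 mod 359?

2

By Lagrange's theorem, ord_359(282) divides φ(359) = 359 − 1 = 358 = 2 · 179.
Divisors of 358: 1, 2, 179, 358.
Evaluate successive powers at the divisors of 358:
282^1 ≡ 282 (mod 359)
282^2 ≡ 185 (mod 359)
282^179 ≡ 1 (mod 359) ✓
So ord_359(282) = 179, hence |⟨282⟩| = 179.
Index = |(Z/359Z)^×| / |⟨282⟩| = 358 / 179 = 2.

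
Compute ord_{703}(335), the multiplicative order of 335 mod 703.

36

By Lagrange's theorem, ord_703(335) divides φ(703) = φ(19·37) = (19−1)·(37−1) = 18·36 = 648 = 2^3 · 3^4.
Divisors of 648: 1, 2, 3, 4, 6, 8, 9, 12, 18, 24, 27, 36, 54, 72, 81, 108, 162, 216, 324, 648.
Check 335^d mod 703 for each divisor in increasing order:
335^1 ≡ 335
335^2 ≡ 448
335^3 ≡ 341
335^4 ≡ 349
335^6 ≡ 286
335^8 ≡ 182
335^9 ≡ 512
335^12 ≡ 248
335^18 ≡ 628
335^24 ≡ 343
335^27 ≡ 265
335^36 ≡ 1
The smallest such exponent is 36, so the order of 335 is 36.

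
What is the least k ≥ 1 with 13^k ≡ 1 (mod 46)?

By Lagrange's theorem, ord_46(13) divides φ(46) = φ(2)·φ(23) = 1·22 = 22 = 2 · 11.
Divisors of 22: 1, 2, 11, 22.
Compute 13^d (mod 46) for the divisors d until we hit 1:
13^1 ≡ 13 (mod 46)
13^2 ≡ 31 (mod 46)
13^11 ≡ 1 (mod 46) ✓
Hence ord(13) = 11.

11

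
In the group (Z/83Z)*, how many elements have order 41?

40

φ(83) = 83 − 1 = 82 = 2 · 41.
In a cyclic group of order 82, there are φ(d) elements of order d for each divisor d of 82, and zero for non-divisors.
41 | 82, and φ(41) = 41 − 1 = 40.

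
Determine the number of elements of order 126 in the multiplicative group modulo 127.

36

φ(127) = 127 − 1 = 126 = 2 · 3^2 · 7.
(Z/127Z)^× is cyclic (|G| = 126); a cyclic group of order m has exactly φ(d) elements of each order d | m, and none otherwise.
126 = 2 · 3^2 · 7 divides 126, and φ(126) = 36.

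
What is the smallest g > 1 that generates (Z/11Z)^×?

2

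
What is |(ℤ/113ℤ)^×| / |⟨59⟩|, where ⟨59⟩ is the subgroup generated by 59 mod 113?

1

By Lagrange's theorem, ord_113(59) divides φ(113) = 113 − 1 = 112 = 2^4 · 7.
Divisors of 112: 1, 2, 4, 7, 8, 14, 16, 28, 56, 112.
Test each divisor d:
59^1 ≡ 59
59^2 ≡ 91
59^4 ≡ 32
59^7 ≡ 48
59^8 ≡ 7
59^14 ≡ 44
59^16 ≡ 49
59^28 ≡ 15
59^56 ≡ 112
59^112 ≡ 1
The order of 59 is 112, so the subgroup it generates has 112 elements.
[(Z/113Z)^× : ⟨59⟩] = 112/112 = 1.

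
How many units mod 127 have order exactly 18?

φ(127) = 127 − 1 = 126 = 2 · 3^2 · 7.
Since (Z/127Z)^× is cyclic of order 126, the number of elements of order d is φ(d) when d | 126 and 0 otherwise.
18 = 2 · 3^2 divides 126, and φ(18) = 6.

6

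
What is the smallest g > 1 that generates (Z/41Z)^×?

φ(41) = 41 − 1 = 40 = 2^3 · 5.
g is a primitive root iff g^(40/q) ≢ 1 (mod 41) for each prime q ∈ {2, 5}.
g = 2: 2^20 ≡ 1 — hits 1, so not a primitive root.
g = 3: 3^20 ≡ 40; 3^8 ≡ 1 — hits 1, so not a primitive root.
g = 4: 4^20 ≡ 1 — hits 1, so not a primitive root.
g = 5: 5^20 ≡ 1 — hits 1, so not a primitive root.
g = 6: 6^20 ≡ 40; 6^8 ≡ 10 — none is 1, so 6 is a primitive root.
The smallest primitive root modulo 41 is 6.

6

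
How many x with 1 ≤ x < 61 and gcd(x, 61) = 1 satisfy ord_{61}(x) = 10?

φ(61) = 61 − 1 = 60 = 2^2 · 3 · 5.
In a cyclic group of order 60, there are φ(d) elements of order d for each divisor d of 60, and zero for non-divisors.
10 = 2 · 5 divides 60, and φ(10) = 4.

4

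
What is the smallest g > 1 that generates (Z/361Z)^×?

2

φ(361) = φ(19^2) = 19·(19−1) = 342 = 2 · 3^2 · 19.
Test candidates g = 2, 3, … against the prime factors q ∈ {2, 3, 19} of φ(361): g is a generator iff g^(342/q) ≢ 1 for every such q.
g = 2: 2^171 ≡ 360; 2^114 ≡ 292; 2^18 ≡ 58 — none is 1, so 2 is a primitive root.
So 2 is the smallest generator of (Z/361Z)^×.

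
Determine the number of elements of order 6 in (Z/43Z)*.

2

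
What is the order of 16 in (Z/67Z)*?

33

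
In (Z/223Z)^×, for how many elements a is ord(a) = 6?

2

φ(223) = 223 − 1 = 222 = 2 · 3 · 37.
(Z/223Z)^× is cyclic (|G| = 222); a cyclic group of order m has exactly φ(d) elements of each order d | m, and none otherwise.
6 = 2 · 3 divides 222, and φ(6) = 2.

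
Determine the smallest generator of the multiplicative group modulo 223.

3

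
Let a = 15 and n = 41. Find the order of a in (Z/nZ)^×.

40

Since 15 ∈ (Z/41Z)^×, its order divides φ(41) = 41 − 1 = 40 = 2^3 · 5.
Divisors of 40: 1, 2, 4, 5, 8, 10, 20, 40.
Test each divisor d:
15^1 ≡ 15 (mod 41)
15^2 ≡ 20 (mod 41)
15^4 ≡ 31 (mod 41)
15^5 ≡ 14 (mod 41)
15^8 ≡ 18 (mod 41)
15^10 ≡ 32 (mod 41)
15^20 ≡ 40 (mod 41)
15^40 ≡ 1 (mod 41) ✓
Therefore the multiplicative order of 15 modulo 41 is 40.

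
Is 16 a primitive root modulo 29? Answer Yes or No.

φ(29) = 29 − 1 = 28 = 2^2 · 7.
16 is a primitive root mod 29 iff 16^(φ(29)/q) ≢ 1 for every prime q | φ(29), i.e. q ∈ {2, 7}.
16^14 ≡ 1 (mod 29)  [q = 2: ≡ 1 ✗]
16^4 ≡ 25 (mod 29)  [q = 7: ≢ 1 ✓]
Since 16^14 ≡ 1, the order of 16 divides 14 < 28, so 16 is not a primitive root.

No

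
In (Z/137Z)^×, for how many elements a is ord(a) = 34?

16

φ(137) = 137 − 1 = 136 = 2^3 · 17.
(Z/137Z)^× is cyclic (|G| = 136); a cyclic group of order m has exactly φ(d) elements of each order d | m, and none otherwise.
34 = 2 · 17 divides 136, and φ(34) = 16.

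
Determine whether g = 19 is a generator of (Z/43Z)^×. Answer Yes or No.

Yes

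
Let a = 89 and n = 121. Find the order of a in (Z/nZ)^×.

11

Since 89 ∈ (Z/121Z)^×, its order divides φ(121) = φ(11^2) = 11·(11−1) = 110 = 2 · 5 · 11.
Divisors of 110: 1, 2, 5, 10, 11, 22, 55, 110.
Evaluate successive powers at the divisors of 110:
89^1 ≡ 89 (mod 121)
89^2 ≡ 56 (mod 121)
89^5 ≡ 78 (mod 121)
89^10 ≡ 34 (mod 121)
89^11 ≡ 1 (mod 121) ✓
Therefore the multiplicative order of 89 modulo 121 is 11.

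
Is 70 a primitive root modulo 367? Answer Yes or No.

Yes

φ(367) = 367 − 1 = 366 = 2 · 3 · 61.
Test 70^(366/q) mod 367 for each prime factor q of 366:
70^183 ≡ 366 (mod 367)  [q = 2: ≢ 1 ✓]
70^122 ≡ 283 (mod 367)  [q = 3: ≢ 1 ✓]
70^6 ≡ 106 (mod 367)  [q = 61: ≢ 1 ✓]
None equal 1, so ord_367(70) = 366: 70 is a primitive root.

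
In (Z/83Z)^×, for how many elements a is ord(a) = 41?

40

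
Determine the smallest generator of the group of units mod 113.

3

φ(113) = 113 − 1 = 112 = 2^4 · 7.
g is a primitive root iff g^(112/q) ≢ 1 (mod 113) for each prime q ∈ {2, 7}.
g = 2: 2^56 ≡ 1 — hits 1, so not a primitive root.
g = 3: 3^56 ≡ 112; 3^16 ≡ 49 — none is 1, so 3 is a primitive root.
Hence the least primitive root of 113 is 3.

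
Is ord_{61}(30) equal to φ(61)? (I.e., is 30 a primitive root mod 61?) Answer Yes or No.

Yes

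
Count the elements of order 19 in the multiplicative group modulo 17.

φ(17) = 17 − 1 = 16 = 2^4.
(Z/17Z)^× is cyclic (|G| = 16); a cyclic group of order m has exactly φ(d) elements of each order d | m, and none otherwise.
Since 19 ∤ 16, the count is 0.

0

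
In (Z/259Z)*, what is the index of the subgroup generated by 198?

Since 198 ∈ (Z/259Z)^×, its order divides φ(259) = φ(7·37) = (7−1)·(37−1) = 6·36 = 216 = 2^3 · 3^3.
Divisors of 216: 1, 2, 3, 4, 6, 8, 9, 12, 18, 24, 27, 36, 54, 72, 108, 216.
Test each divisor d:
198^1 ≡ 198 (mod 259)
198^2 ≡ 95 (mod 259)
198^3 ≡ 162 (mod 259)
198^4 ≡ 219 (mod 259)
198^6 ≡ 85 (mod 259)
198^8 ≡ 46 (mod 259)
198^9 ≡ 43 (mod 259)
198^12 ≡ 232 (mod 259)
198^18 ≡ 36 (mod 259)
198^24 ≡ 211 (mod 259)
198^27 ≡ 253 (mod 259)
198^36 ≡ 1 (mod 259) ✓
Thus |⟨198⟩| = ord(198) = 36.
The index is φ(259) / ord(198) = 216 / 36 = 6.

6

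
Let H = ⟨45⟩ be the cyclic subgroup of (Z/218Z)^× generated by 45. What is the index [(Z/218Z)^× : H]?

36

ord(45) | φ(218) = φ(2)·φ(109) = 1·108 = 108 = 2^2 · 3^3.
Divisors of 108: 1, 2, 3, 4, 6, 9, 12, 18, 27, 36, 54, 108.
Compute 45^d (mod 218) for the divisors d until we hit 1:
45^1 ≡ 45
45^2 ≡ 63
45^3 ≡ 1
So ord_218(45) = 3, hence |⟨45⟩| = 3.
The index is φ(218) / ord(45) = 108 / 3 = 36.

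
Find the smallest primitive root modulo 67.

φ(67) = 67 − 1 = 66 = 2 · 3 · 11.
Test candidates g = 2, 3, … against the prime factors q ∈ {2, 3, 11} of φ(67): g is a generator iff g^(66/q) ≢ 1 for every such q.
g = 2: 2^33 ≡ 66; 2^22 ≡ 37; 2^6 ≡ 64 — none is 1, so 2 is a primitive root.
Hence the least primitive root of 67 is 2.

2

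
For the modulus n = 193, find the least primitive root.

5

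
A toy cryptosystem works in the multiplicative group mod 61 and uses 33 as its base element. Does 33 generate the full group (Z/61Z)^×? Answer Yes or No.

No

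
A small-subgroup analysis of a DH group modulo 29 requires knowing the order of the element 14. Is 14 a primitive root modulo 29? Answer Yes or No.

φ(29) = 29 − 1 = 28 = 2^2 · 7.
It suffices to check that the order of 14 is not a proper divisor of 28: compute 14^(28/q) for q ∈ {2, 7}.
14^14 ≡ 28 (mod 29)  [q = 2: ≢ 1 ✓]
14^4 ≡ 20 (mod 29)  [q = 7: ≢ 1 ✓]
All checks pass, so 14 has order 28 and is a primitive root modulo 29.

Yes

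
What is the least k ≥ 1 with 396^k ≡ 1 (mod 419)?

By Lagrange's theorem, ord_419(396) divides φ(419) = 419 − 1 = 418 = 2 · 11 · 19.
Divisors of 418: 1, 2, 11, 19, 22, 38, 209, 418.
Compute 396^d (mod 419) for the divisors d until we hit 1:
396^1 ≡ 396
396^2 ≡ 110
396^11 ≡ 284
396^19 ≡ 406
396^22 ≡ 208
396^38 ≡ 169
396^209 ≡ 418
396^418 ≡ 1
The smallest such exponent is 418, so the order of 396 is 418.

418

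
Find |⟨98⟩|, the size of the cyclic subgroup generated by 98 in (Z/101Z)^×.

Since 98 ∈ (Z/101Z)^×, its order divides φ(101) = 101 − 1 = 100 = 2^2 · 5^2.
Divisors of 100: 1, 2, 4, 5, 10, 20, 25, 50, 100.
Evaluate successive powers at the divisors of 100:
98^1 ≡ 98
98^2 ≡ 9
98^4 ≡ 81
98^5 ≡ 60
98^10 ≡ 65
98^20 ≡ 84
98^25 ≡ 91
98^50 ≡ 100
98^100 ≡ 1
The smallest such exponent is 100, so the order of 98 is 100.

100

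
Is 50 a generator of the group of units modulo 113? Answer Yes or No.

No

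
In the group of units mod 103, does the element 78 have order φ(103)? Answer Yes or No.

Yes

φ(103) = 103 − 1 = 102 = 2 · 3 · 17.
Test 78^(102/q) mod 103 for each prime factor q of 102:
78^51 ≡ 102 (mod 103)  [q = 2: ≢ 1 ✓]
78^34 ≡ 46 (mod 103)  [q = 3: ≢ 1 ✓]
78^6 ≡ 34 (mod 103)  [q = 17: ≢ 1 ✓]
All checks pass, so 78 has order 102 and is a primitive root modulo 103.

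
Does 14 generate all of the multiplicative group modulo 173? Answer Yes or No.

φ(173) = 173 − 1 = 172 = 2^2 · 43.
Test 14^(172/q) mod 173 for each prime factor q of 172:
14^86 ≡ 1 (mod 173)  [q = 2: ≡ 1 ✗]
14^4 ≡ 10 (mod 173)  [q = 43: ≢ 1 ✓]
14^86 ≡ 1 shows ord(14) | 86, strictly less than φ(173); not a primitive root.

No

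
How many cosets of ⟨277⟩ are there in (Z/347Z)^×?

The order of 277 must divide φ(347) = 347 − 1 = 346 = 2 · 173.
Divisors of 346: 1, 2, 173, 346.
Compute 277^d (mod 347) for the divisors d until we hit 1:
277^1 ≡ 277 (mod 347)
277^2 ≡ 42 (mod 347)
277^173 ≡ 1 (mod 347) ✓
The order of 277 is 173, so the subgroup it generates has 173 elements.
The index is φ(347) / ord(277) = 346 / 173 = 2.

2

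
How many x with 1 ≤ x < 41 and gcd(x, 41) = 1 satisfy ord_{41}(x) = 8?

4

φ(41) = 41 − 1 = 40 = 2^3 · 5.
Since (Z/41Z)^× is cyclic of order 40, the number of elements of order d is φ(d) when d | 40 and 0 otherwise.
8 = 2^3 divides 40, and φ(8) = 4.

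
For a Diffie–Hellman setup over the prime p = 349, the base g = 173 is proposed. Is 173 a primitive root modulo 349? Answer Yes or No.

φ(349) = 349 − 1 = 348 = 2^2 · 3 · 29.
It suffices to check that the order of 173 is not a proper divisor of 348: compute 173^(348/q) for q ∈ {2, 3, 29}.
173^174 ≡ 348 (mod 349)  [q = 2: ≢ 1 ✓]
173^116 ≡ 226 (mod 349)  [q = 3: ≢ 1 ✓]
173^12 ≡ 312 (mod 349)  [q = 29: ≢ 1 ✓]
None equal 1, so ord_349(173) = 348: 173 is a primitive root.

Yes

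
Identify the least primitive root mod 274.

φ(274) = φ(2)·φ(137) = 1·136 = 136 = 2^3 · 17.
g is a primitive root iff g^(136/q) ≢ 1 (mod 274) for each prime q ∈ {2, 17}.
g = 2: gcd(2, 274) = 2 > 1, not a unit — skip.
g = 3: 3^68 ≡ 273; 3^8 ≡ 259 — none is 1, so 3 is a primitive root.
So 3 is the smallest generator of (Z/274Z)^×.

3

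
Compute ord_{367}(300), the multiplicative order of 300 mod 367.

366

Since 300 ∈ (Z/367Z)^×, its order divides φ(367) = 367 − 1 = 366 = 2 · 3 · 61.
Divisors of 366: 1, 2, 3, 6, 61, 122, 183, 366.
Evaluate successive powers at the divisors of 366:
300^1 ≡ 300 (mod 367)
300^2 ≡ 85 (mod 367)
300^3 ≡ 177 (mod 367)
300^6 ≡ 134 (mod 367)
300^61 ≡ 84 (mod 367)
300^122 ≡ 83 (mod 367)
300^183 ≡ 366 (mod 367)
300^366 ≡ 1 (mod 367) ✓
So ord_367(300) = 366.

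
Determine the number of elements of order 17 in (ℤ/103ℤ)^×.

φ(103) = 103 − 1 = 102 = 2 · 3 · 17.
(Z/103Z)^× is cyclic (|G| = 102); a cyclic group of order m has exactly φ(d) elements of each order d | m, and none otherwise.
17 | 102, and φ(17) = 17 − 1 = 16.

16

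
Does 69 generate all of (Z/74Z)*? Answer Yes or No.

φ(74) = φ(2)·φ(37) = 1·36 = 36 = 2^2 · 3^2.
69 is a primitive root mod 74 iff 69^(φ(74)/q) ≢ 1 for every prime q | φ(74), i.e. q ∈ {2, 3}.
69^18 ≡ 73 (mod 74)  [q = 2: ≢ 1 ✓]
69^12 ≡ 47 (mod 74)  [q = 3: ≢ 1 ✓]
All checks pass, so 69 has order 36 and is a primitive root modulo 74.

Yes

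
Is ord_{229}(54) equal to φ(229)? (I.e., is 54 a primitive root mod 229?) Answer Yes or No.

φ(229) = 229 − 1 = 228 = 2^2 · 3 · 19.
An element g generates (Z/229Z)^× iff g^(228/q) ≢ 1 (mod 229) for each prime q ∈ {2, 3, 19}.
54^114 ≡ 228 (mod 229)  [q = 2: ≢ 1 ✓]
54^76 ≡ 1 (mod 229)  [q = 3: ≡ 1 ✗]
54^12 ≡ 161 (mod 229)  [q = 19: ≢ 1 ✓]
54^76 ≡ 1 shows ord(54) | 76, strictly less than φ(229); not a primitive root.

No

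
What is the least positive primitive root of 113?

3

φ(113) = 113 − 1 = 112 = 2^4 · 7.
g is a primitive root iff g^(112/q) ≢ 1 (mod 113) for each prime q ∈ {2, 7}.
g = 2: 2^56 ≡ 1 — hits 1, so not a primitive root.
g = 3: 3^56 ≡ 112; 3^16 ≡ 49 — none is 1, so 3 is a primitive root.
So 3 is the smallest generator of (Z/113Z)^×.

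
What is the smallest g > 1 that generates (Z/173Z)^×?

2

φ(173) = 173 − 1 = 172 = 2^2 · 43.
g is a primitive root iff g^(172/q) ≢ 1 (mod 173) for each prime q ∈ {2, 43}.
g = 2: 2^86 ≡ 172; 2^4 ≡ 16 — none is 1, so 2 is a primitive root.
So 2 is the smallest generator of (Z/173Z)^×.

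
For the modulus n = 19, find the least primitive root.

φ(19) = 19 − 1 = 18 = 2 · 3^2.
g is a primitive root iff g^(18/q) ≢ 1 (mod 19) for each prime q ∈ {2, 3}.
g = 2: 2^9 ≡ 18; 2^6 ≡ 7 — none is 1, so 2 is a primitive root.
Hence the least primitive root of 19 is 2.

2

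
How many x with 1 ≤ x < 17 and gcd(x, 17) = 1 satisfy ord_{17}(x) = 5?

φ(17) = 17 − 1 = 16 = 2^4.
(Z/17Z)^× is cyclic (|G| = 16); a cyclic group of order m has exactly φ(d) elements of each order d | m, and none otherwise.
Here 16 is not a multiple of 5, so there are no elements of order 5.

0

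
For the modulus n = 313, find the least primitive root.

10

φ(313) = 313 − 1 = 312 = 2^3 · 3 · 13.
Test candidates g = 2, 3, … against the prime factors q ∈ {2, 3, 13} of φ(313): g is a generator iff g^(312/q) ≢ 1 for every such q.
g = 2: 2^156 ≡ 1 — hits 1, so not a primitive root.
g = 3: 3^156 ≡ 1 — hits 1, so not a primitive root.
g = 4: 4^156 ≡ 1 — hits 1, so not a primitive root.
g = 5: 5^156 ≡ 312; 5^104 ≡ 1 — hits 1, so not a primitive root.
g = 6: 6^156 ≡ 1 — hits 1, so not a primitive root.
g = 7: 7^156 ≡ 312; 7^104 ≡ 1 — hits 1, so not a primitive root.
g = 8: 8^156 ≡ 1 — hits 1, so not a primitive root.
g = 9: 9^156 ≡ 1 — hits 1, so not a primitive root.
g = 10: 10^156 ≡ 312; 10^104 ≡ 214; 10^24 ≡ 103 — none is 1, so 10 is a primitive root.
So 10 is the smallest generator of (Z/313Z)^×.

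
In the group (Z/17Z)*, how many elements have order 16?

8

φ(17) = 17 − 1 = 16 = 2^4.
Since (Z/17Z)^× is cyclic of order 16, the number of elements of order d is φ(d) when d | 16 and 0 otherwise.
16 = 2^4 divides 16, and φ(16) = 8.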